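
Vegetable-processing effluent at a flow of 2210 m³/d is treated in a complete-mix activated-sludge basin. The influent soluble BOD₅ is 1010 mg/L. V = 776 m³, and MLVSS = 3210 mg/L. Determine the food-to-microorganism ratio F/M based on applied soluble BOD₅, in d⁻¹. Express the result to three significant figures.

F/M ≈ 0.896 d⁻¹

F/M = applied load / biomass = Q·S₀/(V·X) = 2210 × 1010 / (776.0 × 3210) = 0.8961 d⁻¹.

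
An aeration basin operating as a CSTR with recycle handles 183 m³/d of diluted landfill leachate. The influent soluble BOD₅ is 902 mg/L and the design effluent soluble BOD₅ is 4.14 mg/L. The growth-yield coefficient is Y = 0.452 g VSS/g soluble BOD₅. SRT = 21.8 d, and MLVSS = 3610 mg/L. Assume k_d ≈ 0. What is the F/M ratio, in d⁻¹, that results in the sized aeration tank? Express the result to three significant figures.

With k_d = 0 the design equation reduces to V = Y Q (S₀−S) θ_c / X = 0.452 × 183 × (902 − 4.14) × 21.8 / 3610 = 448.5 m³.
F/M = applied load / biomass = Q·S₀/(V·X) = 183 × 902 / (448.5 × 3610) = 0.1020 d⁻¹.

F/M ≈ 0.102 d⁻¹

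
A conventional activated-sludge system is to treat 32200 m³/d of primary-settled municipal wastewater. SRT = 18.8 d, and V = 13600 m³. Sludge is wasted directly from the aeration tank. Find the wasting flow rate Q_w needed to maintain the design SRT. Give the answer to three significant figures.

With mixed-liquor wasting, θ_c = V/Q_w, so Q_w = V/θ_c = 13600/18.8 = 723.4 m³/d.

Q_w ≈ 723 m³/d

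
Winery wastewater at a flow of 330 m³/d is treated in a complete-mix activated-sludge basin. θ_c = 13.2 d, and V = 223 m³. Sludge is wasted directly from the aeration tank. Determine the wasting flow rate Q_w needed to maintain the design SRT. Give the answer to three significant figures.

Q_w ≈ 16.9 m³/d

Wasting from the aeration tank: Q_w = V / θ_c = 223.0 / 13.2 = 16.89 m³/d.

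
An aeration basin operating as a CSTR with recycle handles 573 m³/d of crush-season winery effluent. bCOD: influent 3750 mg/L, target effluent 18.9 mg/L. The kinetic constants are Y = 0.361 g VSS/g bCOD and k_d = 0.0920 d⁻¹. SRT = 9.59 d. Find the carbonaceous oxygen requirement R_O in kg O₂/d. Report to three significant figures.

R_O ≈ 1560 kg O₂/d

Y_obs = Y / (1 + k_d θ_c) = 0.361 / (1 + 0.0920 × 9.59) = 0.361 / 1.882 = 0.1918.
Q·(S₀ − S) = 573 × (3750 − 18.9) × 10⁻³ = 2138 kg/d removed.
Net sludge production P_X = 0.1918 × 2138 = 410.0 kg VSS/d.
Carbonaceous O₂ demand = substrate oxidised − cell-mass equivalent = 2138 − 1.42 × 410.0 = 1556 kg O₂/d.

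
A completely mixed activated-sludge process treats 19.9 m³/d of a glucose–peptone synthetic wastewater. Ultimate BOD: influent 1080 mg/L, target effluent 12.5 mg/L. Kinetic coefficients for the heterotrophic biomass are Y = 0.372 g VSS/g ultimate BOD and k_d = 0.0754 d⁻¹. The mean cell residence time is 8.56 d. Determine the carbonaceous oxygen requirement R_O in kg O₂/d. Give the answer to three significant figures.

R_O ≈ 14.4 kg O₂/d

Observed yield with endogenous decay: Y_obs = Y / (1 + k_d·θ_c) = 0.372 / (1 + 0.0754 × 8.56) = 0.372 / 1.645 = 0.2261 g VSS/g ultimate BOD.
Substrate removed = Q·(S₀ − S) = 19.9 m³/d × (1080 − 12.5) g/m³ = 2.12×10^4 g/d = 21.24 kg/d.
P_X = Y_obs·Q·(S₀ − S) = 0.2261 × 21.24 = 4.803 kg VSS/d.
R_O = Q·(S₀ − S) − 1.42·P_X = 21.24 − 1.42 × 4.803 = 14.42 kg O₂/d.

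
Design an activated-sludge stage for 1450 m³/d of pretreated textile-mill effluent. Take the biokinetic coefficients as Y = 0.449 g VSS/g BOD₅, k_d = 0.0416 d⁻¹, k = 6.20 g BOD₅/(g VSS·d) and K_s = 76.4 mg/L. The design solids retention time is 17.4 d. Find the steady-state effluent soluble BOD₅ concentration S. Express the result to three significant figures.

S ≈ 2.82 mg/L

From the Monod/SRT balance for a CMAS, S = K_s·(1+k_d θ_c)/[θ_c·(Y k − k_d) − 1] = 76.4 × (1 + 0.0416 × 17.4) / [17.4 × (0.449 × 6.20 − 0.0416) − 1] = 131.7 / 46.71 = 2.819 mg/L.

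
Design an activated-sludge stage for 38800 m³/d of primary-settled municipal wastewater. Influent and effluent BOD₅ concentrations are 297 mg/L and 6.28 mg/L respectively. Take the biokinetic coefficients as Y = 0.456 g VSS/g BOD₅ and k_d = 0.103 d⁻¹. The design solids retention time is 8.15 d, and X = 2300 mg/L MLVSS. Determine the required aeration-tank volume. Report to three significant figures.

From the SRT design equation V = Y Q (S₀−S) θ_c / [X (1 + k_d θ_c)] = 0.456 × 38800 × (297 − 6.28) × 8.15 / [2300 × (1 + 0.103 × 8.15)] = 4.19×10^7 / 4231 = 9909 m³.

V ≈ 9910 m³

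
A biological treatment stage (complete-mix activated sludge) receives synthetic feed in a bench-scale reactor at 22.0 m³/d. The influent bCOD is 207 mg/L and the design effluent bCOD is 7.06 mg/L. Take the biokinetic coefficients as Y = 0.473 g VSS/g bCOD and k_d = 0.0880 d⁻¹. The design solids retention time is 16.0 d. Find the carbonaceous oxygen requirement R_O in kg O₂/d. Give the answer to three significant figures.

Observed yield with endogenous decay: Y_obs = Y / (1 + k_d·θ_c) = 0.473 / (1 + 0.0880 × 16.0) = 0.473 / 2.408 = 0.1964 g VSS/g bCOD.
Mass of bCOD removed per day: Q(S₀ − S) = 22.0 × 199.9 g/m³ = 4.399 kg/d.
Biomass synthesised: P_X = Y_obs × 4.399 = 0.8640 kg VSS/d.
Carbonaceous O₂ demand = substrate oxidised − cell-mass equivalent = 4.399 − 1.42 × 0.8640 = 3.172 kg O₂/d.

R_O ≈ 3.17 kg O₂/d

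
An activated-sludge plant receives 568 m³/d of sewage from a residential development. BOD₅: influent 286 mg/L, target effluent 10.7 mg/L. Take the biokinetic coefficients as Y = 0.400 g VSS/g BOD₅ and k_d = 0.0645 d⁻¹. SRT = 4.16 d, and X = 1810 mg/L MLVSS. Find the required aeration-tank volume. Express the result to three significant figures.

Steady-state biomass mass balance: V·X·(1 + k_d·θ_c) = Y·Q·(S₀ − S)·θ_c, so V = 0.400 × 568 × (286 − 10.7) × 4.16 / [1810 × (1 + 0.0645 × 4.16)] = 2.6×10^5 / 2296 = 113.3 m³.

V ≈ 113 m³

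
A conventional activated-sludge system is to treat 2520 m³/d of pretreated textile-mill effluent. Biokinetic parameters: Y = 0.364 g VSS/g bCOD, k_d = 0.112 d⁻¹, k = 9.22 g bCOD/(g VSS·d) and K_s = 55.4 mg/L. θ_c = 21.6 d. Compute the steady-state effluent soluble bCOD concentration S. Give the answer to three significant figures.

S ≈ 2.74 mg/L

For a completely mixed reactor with recycle the Lawrence–McCarty relation gives S = K_s·(1 + k_d·θ_c) / [θ_c·(Y·k − k_d) − 1] = 55.4 × (1 + 0.112 × 21.6) / [21.6 × (0.364 × 9.22 − 0.112) − 1] = 189.4 / 69.07 = 2.742 mg/L.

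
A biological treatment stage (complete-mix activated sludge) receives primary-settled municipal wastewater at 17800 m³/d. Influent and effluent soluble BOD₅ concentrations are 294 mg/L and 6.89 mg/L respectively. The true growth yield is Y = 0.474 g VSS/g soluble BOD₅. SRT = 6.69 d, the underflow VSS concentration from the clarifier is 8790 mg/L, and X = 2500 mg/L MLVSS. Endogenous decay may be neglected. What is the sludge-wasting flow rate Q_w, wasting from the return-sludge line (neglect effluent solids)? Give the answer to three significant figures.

Q_w ≈ 276 m³/d

Biomass mass balance (decay neglected): V·X = Y·Q·(S₀ − S)·θ_c, so V = 0.474 × 17800 × (294 − 6.89) × 6.69 / 2500 = 6482 m³.
Q_w = (V·X)/(θ_c X_r) = 6482 × 2500 / (6.69 × 8790) = 275.6 m³/d.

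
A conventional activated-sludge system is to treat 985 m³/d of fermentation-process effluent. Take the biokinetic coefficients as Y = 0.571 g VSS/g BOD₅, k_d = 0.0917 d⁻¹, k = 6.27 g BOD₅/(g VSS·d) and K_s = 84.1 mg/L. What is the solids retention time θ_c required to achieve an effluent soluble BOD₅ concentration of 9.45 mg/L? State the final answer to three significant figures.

From 1/θ_c = Y·k·S/(K_s + S) − k_d: Y·k·S/(K_s+S) = 0.571 × 6.27 × 9.45 / (84.1 + 9.45) = 0.3617 d⁻¹.
Then 1/θ_c = μ − k_d = 0.3617 − 0.0917 = 0.2700 d⁻¹, giving θ_c = 3.704 d.

θ_c ≈ 3.70 d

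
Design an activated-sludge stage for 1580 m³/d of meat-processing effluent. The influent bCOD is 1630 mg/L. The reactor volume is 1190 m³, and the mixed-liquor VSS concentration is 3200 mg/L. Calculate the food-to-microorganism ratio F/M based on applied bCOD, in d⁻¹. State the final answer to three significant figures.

F/M = applied load / biomass = Q·S₀/(V·X) = 1580 × 1630 / (1190 × 3200) = 0.6763 d⁻¹.

F/M ≈ 0.676 d⁻¹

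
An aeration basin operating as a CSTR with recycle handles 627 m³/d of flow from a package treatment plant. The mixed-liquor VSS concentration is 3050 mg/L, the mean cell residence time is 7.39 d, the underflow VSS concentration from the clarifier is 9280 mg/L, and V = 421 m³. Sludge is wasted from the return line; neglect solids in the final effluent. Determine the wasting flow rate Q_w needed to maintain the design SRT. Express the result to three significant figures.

θ_c = V·X/(Q_w·X_r) when wasting from the recycle, so Q_w = V·X/(θ_c·X_r) = 421.0 × 3050 / (7.39 × 9280) = 18.72 m³/d.

Q_w ≈ 18.7 m³/d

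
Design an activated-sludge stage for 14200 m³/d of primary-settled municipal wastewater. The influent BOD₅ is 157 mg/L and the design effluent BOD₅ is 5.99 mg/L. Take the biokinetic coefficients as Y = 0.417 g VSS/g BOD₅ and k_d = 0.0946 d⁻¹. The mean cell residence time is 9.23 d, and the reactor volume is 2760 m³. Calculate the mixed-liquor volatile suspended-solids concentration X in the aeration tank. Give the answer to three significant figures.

Solving the biomass balance for X: X = Y Q (S₀−S) θ_c / [V (1+k_d θ_c)] = 0.417 × 14200 × (157 − 5.99) × 9.23 / [2760 × (1 + 0.0946 × 9.23)] = 1596 mg/L.

X ≈ 1600 mg/L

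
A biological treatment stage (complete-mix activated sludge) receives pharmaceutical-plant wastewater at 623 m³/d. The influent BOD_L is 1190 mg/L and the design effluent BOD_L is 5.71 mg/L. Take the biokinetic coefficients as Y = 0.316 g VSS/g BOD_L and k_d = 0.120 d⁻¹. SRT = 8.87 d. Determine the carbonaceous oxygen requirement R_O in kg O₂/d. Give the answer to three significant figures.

The observed yield is Y_obs = Y/(1 + k_d·θ_c) = 0.316 / (1 + 0.120 × 8.87) = 0.316 / 2.064 = 0.1531 g VSS per g BOD_L removed.
Substrate removed = Q·(S₀ − S) = 623 m³/d × (1190 − 5.71) g/m³ = 7.38×10^5 g/d = 737.8 kg/d.
P_X = Y_obs·Q·(S₀ − S) = 0.1531 × 737.8 = 112.9 kg VSS/d.
R_O = Q·ΔS − 1.42 P_X = 737.8 − 160.4 = 577.4 kg O₂/d.

R_O ≈ 577 kg O₂/d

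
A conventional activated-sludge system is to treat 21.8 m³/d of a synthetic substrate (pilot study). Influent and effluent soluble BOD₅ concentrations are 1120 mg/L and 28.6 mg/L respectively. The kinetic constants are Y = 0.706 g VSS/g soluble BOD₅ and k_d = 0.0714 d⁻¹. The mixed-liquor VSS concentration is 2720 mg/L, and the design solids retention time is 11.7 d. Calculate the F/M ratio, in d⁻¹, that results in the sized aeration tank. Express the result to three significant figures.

F/M ≈ 0.228 d⁻¹

Rearranging the biomass balance for a CMAS with decay, V = Y·Q·ΔS·θ_c / [X·(1+k_d θ_c)] = 0.706 × 21.8 × (1120 − 28.6) × 11.7 / [2720 × (1 + 0.0714 × 11.7)] = 1.97×10^5 / 4992 = 39.37 m³.
F/M = applied load / biomass = Q·S₀/(V·X) = 21.8 × 1120 / (39.37 × 2720) = 0.2280 d⁻¹.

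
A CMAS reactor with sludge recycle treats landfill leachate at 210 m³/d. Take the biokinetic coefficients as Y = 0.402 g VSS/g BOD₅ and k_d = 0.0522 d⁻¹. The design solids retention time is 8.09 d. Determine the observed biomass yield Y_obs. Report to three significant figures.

Y_obs ≈ 0.283 g VSS/g BOD₅

The observed yield is Y_obs = Y/(1 + k_d·θ_c) = 0.402 / (1 + 0.0522 × 8.09) = 0.402 / 1.422 = 0.2826 g VSS per g BOD₅ removed.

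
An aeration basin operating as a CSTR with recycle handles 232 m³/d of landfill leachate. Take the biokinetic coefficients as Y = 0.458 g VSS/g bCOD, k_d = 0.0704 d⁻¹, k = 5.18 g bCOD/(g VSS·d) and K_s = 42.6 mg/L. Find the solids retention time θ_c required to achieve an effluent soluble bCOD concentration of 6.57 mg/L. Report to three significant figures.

θ_c ≈ 4.06 d

Specific growth rate at S = 6.57 mg/L: μ = YkS/(K_s+S) = 0.458·5.18·6.57/(42.6+6.57) = 0.3170 d⁻¹.
Then 1/θ_c = μ − k_d = 0.3170 − 0.0704 = 0.2466 d⁻¹, giving θ_c = 4.055 d.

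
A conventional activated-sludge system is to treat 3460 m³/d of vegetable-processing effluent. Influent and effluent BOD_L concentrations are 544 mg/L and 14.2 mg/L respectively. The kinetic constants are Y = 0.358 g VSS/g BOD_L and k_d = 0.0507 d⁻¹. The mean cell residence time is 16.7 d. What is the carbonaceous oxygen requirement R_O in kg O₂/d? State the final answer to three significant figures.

R_O ≈ 1330 kg O₂/d

Correct the yield for decay: Y_obs = Y/(1 + k_d θ_c) = 0.358 / (1 + 0.0507 × 16.7) = 0.358 / 1.847 = 0.1939.
Substrate removed = Q·(S₀ − S) = 3460 m³/d × (544 − 14.2) g/m³ = 1.83×10^6 g/d = 1833 kg/d.
Biomass synthesised: P_X = Y_obs × 1833 = 355.4 kg VSS/d.
R_O = Q·ΔS − 1.42 P_X = 1833 − 504.6 = 1328 kg O₂/d.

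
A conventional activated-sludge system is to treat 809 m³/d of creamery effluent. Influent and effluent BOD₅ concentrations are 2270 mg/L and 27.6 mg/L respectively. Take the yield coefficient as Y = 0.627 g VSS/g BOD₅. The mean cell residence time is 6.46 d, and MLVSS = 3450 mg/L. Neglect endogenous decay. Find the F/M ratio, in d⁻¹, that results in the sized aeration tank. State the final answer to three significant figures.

With k_d = 0 the design equation reduces to V = Y Q (S₀−S) θ_c / X = 0.627 × 809 × (2270 − 27.6) × 6.46 / 3450 = 2130 m³.
Food-to-microorganism ratio F/M = Q S₀ / (V X) = 809 × 2270 / (2130 × 3450) = 0.2499 d⁻¹.

F/M ≈ 0.250 d⁻¹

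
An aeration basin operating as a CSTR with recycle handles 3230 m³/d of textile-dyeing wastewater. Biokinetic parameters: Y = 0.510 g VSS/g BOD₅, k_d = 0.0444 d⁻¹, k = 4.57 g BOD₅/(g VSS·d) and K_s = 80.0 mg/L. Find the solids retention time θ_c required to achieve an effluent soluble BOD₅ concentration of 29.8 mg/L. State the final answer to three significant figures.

θ_c ≈ 1.70 d

Specific growth rate at S = 29.8 mg/L: μ = YkS/(K_s+S) = 0.510·4.57·29.8/(80.0+29.8) = 0.6326 d⁻¹.
Then 1/θ_c = μ − k_d = 0.6326 − 0.0444 = 0.5882 d⁻¹, giving θ_c = 1.700 d.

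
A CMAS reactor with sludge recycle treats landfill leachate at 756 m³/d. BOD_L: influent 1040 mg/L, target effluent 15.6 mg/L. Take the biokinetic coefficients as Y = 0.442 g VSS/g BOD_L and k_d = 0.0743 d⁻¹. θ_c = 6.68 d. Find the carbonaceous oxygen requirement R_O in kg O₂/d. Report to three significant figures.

R_O ≈ 450 kg O₂/d

Observed yield with endogenous decay: Y_obs = Y / (1 + k_d·θ_c) = 0.442 / (1 + 0.0743 × 6.68) = 0.442 / 1.496 = 0.2954 g VSS/g BOD_L.
Mass of BOD_L removed per day: Q(S₀ − S) = 756 × 1024 g/m³ = 774.4 kg/d.
Biomass synthesised: P_X = Y_obs × 774.4 = 228.8 kg VSS/d.
R_O = Q·ΔS − 1.42 P_X = 774.4 − 324.8 = 449.6 kg O₂/d.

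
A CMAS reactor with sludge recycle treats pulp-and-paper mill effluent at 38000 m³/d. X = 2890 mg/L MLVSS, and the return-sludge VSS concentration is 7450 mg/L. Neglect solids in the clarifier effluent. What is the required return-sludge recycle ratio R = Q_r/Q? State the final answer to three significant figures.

Solids balance on the clarifier gives (1+R)X = R·X_r, so R = X/(X_r − X) = 2890 / (7450 − 2890) = 0.6338.

R ≈ 0.634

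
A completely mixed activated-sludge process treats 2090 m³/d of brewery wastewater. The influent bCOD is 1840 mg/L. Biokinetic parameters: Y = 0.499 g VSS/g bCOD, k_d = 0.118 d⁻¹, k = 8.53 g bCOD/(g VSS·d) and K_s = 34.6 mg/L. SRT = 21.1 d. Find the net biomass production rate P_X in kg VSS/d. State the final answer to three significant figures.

Effluent substrate depends only on kinetics and SRT: S = K_s(1 + k_d θ_c) / [θ_c(Yk − k_d) − 1] = 34.6 × (1 + 0.118 × 21.1) / [21.1 × (0.499 × 8.53 − 0.118) − 1] = 120.7 / 86.32 = 1.399 mg/L.
Correct the yield for decay: Y_obs = Y/(1 + k_d θ_c) = 0.499 / (1 + 0.118 × 21.1) = 0.499 / 3.490 = 0.1430.
Substrate removed = Q·(S₀ − S) = 2090 m³/d × (1840 − 1.40) g/m³ = 3.84×10^6 g/d = 3843 kg/d.
Biomass produced: P_X = Y_obs·Q·ΔS = 0.1430 × 3843 ≈ 549.5 kg VSS/d.

P_X ≈ 549 kg VSS/d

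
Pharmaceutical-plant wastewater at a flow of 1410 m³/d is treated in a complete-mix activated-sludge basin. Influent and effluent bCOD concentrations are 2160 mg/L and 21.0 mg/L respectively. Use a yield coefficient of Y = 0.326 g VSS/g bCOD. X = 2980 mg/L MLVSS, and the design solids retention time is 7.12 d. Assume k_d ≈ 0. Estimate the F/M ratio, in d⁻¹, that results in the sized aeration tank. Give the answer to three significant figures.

Biomass mass balance (decay neglected): V·X = Y·Q·(S₀ − S)·θ_c, so V = 0.326 × 1410 × (2160 − 21.0) × 7.12 / 2980 = 2349 m³.
F/M = Q·S₀ / (V·X) = 1410 × 2160 / (2349 × 2980) = 0.4351 g bCOD·(g VSS·d)⁻¹.

F/M ≈ 0.435 d⁻¹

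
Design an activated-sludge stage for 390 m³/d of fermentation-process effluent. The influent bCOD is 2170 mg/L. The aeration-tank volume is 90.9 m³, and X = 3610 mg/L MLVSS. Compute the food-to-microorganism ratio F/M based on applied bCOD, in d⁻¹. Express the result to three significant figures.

F/M ≈ 2.58 d⁻¹

F/M = applied load / biomass = Q·S₀/(V·X) = 390 × 2170 / (90.90 × 3610) = 2.579 d⁻¹.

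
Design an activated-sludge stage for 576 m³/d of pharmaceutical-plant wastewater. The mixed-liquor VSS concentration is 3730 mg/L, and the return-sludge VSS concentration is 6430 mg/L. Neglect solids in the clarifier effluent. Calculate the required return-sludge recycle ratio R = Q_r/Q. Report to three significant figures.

R ≈ 1.38

R = Q_r/Q = X/(X_r − X) = 3730 / (6430 − 3730) = 1.381.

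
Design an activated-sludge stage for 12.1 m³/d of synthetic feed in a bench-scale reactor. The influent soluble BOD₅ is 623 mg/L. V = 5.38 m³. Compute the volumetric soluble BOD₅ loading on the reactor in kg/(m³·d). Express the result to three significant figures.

L_v = Q S₀ / V = 12.1 × 623 × 10⁻³ / 5.380 = 1.401 kg/(m³·d).

L_v ≈ 1.40 kg soluble BOD₅/(m³·d)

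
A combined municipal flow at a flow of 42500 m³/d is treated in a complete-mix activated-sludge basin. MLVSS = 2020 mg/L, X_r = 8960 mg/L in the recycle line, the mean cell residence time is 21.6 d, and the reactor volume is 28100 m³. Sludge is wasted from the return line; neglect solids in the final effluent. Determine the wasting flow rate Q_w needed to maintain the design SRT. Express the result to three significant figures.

Q_w ≈ 293 m³/d

θ_c = V·X/(Q_w·X_r) when wasting from the recycle, so Q_w = V·X/(θ_c·X_r) = 28100 × 2020 / (21.6 × 8960) = 293.3 m³/d.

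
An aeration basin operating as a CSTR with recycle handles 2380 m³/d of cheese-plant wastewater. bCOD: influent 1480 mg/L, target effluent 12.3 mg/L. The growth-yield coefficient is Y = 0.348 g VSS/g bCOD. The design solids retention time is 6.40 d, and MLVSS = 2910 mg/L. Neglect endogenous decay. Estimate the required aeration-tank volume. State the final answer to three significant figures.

V ≈ 2670 m³

V·X = Y·Q·ΔS·θ_c gives V = 0.348 × 2380 × (1480 − 12.3) × 6.40 / 2910 = 2674 m³.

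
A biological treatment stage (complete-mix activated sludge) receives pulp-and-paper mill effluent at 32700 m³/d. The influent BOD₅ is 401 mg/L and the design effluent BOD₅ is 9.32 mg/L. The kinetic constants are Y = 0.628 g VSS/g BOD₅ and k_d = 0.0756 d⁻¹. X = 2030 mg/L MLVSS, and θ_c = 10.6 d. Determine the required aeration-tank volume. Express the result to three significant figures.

V ≈ 23300 m³

Steady-state biomass mass balance: V·X·(1 + k_d·θ_c) = Y·Q·(S₀ − S)·θ_c, so V = 0.628 × 32700 × (401 − 9.32) × 10.6 / [2030 × (1 + 0.0756 × 10.6)] = 8.53×10^7 / 3657 = 23316 m³.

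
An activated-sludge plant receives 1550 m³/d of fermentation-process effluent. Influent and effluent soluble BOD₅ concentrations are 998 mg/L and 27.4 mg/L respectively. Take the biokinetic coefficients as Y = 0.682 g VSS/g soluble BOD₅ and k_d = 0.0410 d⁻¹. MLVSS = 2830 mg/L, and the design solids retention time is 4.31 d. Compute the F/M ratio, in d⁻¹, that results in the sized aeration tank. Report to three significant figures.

From the SRT design equation V = Y Q (S₀−S) θ_c / [X (1 + k_d θ_c)] = 0.682 × 1550 × (998 − 27.4) × 4.31 / [2830 × (1 + 0.0410 × 4.31)] = 4.42×10^6 / 3330 = 1328 m³.
Food-to-microorganism ratio F/M = Q S₀ / (V X) = 1550 × 998 / (1328 × 2830) = 0.4116 d⁻¹.

F/M ≈ 0.412 d⁻¹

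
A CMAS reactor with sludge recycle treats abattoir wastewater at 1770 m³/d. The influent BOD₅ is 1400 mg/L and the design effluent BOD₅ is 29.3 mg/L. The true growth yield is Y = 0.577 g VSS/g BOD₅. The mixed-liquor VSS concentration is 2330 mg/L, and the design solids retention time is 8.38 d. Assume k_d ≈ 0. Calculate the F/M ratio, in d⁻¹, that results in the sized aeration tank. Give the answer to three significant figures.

F/M ≈ 0.211 d⁻¹

With k_d = 0 the design equation reduces to V = Y Q (S₀−S) θ_c / X = 0.577 × 1770 × (1400 − 29.3) × 8.38 / 2330 = 5035 m³.
F/M = Q·S₀ / (V·X) = 1770 × 1400 / (5035 × 2330) = 0.2112 g BOD₅·(g VSS·d)⁻¹.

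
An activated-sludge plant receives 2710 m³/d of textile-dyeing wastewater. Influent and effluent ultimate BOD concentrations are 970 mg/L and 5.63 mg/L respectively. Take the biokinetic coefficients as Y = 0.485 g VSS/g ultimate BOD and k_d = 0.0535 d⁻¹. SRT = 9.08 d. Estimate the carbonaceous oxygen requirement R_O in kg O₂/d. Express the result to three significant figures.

R_O ≈ 1400 kg O₂/d

Observed yield with endogenous decay: Y_obs = Y / (1 + k_d·θ_c) = 0.485 / (1 + 0.0535 × 9.08) = 0.485 / 1.486 = 0.3264 g VSS/g ultimate BOD.
ΔS = 970 − 5.63 = 964.4 mg/L, so the substrate removal rate is 2710 × 964.4/1000 = 2613 kg ultimate BOD/d.
P_X = Y_obs·Q·(S₀ − S) = 0.3264 × 2613 = 853.1 kg VSS/d.
R_O = Q·ΔS − 1.42 P_X = 2613 − 1211 = 1402 kg O₂/d.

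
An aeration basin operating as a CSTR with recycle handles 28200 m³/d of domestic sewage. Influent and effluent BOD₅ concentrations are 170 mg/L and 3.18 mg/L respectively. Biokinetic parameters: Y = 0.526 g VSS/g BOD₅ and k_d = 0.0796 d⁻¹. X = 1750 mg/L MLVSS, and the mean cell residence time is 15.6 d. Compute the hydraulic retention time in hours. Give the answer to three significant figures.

Steady-state biomass mass balance: V·X·(1 + k_d·θ_c) = Y·Q·(S₀ − S)·θ_c, so V = 0.526 × 28200 × (170 − 3.18) × 15.6 / [1750 × (1 + 0.0796 × 15.6)] = 3.86×10^7 / 3923 = 9840 m³.
HRT = V/Q = 9840 m³ / 28200 m³·d⁻¹ = 0.3489 d × 24 = 8.374 h.

τ ≈ 8.37 h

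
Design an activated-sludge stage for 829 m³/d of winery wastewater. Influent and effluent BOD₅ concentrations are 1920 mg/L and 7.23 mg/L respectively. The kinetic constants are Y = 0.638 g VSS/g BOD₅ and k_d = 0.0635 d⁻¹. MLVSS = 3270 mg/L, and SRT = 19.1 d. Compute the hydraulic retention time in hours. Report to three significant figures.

Steady-state biomass mass balance: V·X·(1 + k_d·θ_c) = Y·Q·(S₀ − S)·θ_c, so V = 0.638 × 829 × (1920 − 7.23) × 19.1 / [3270 × (1 + 0.0635 × 19.1)] = 1.93×10^7 / 7236 = 2670 m³.
Hydraulic retention time τ = V/Q = 2670 / 829 = 3.221 d = 77.31 h.

τ ≈ 77.3 h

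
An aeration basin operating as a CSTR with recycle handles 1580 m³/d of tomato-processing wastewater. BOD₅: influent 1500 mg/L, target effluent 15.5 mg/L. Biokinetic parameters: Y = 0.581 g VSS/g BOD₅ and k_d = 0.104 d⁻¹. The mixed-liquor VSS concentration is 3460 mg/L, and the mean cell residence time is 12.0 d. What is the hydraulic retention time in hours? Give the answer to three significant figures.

τ ≈ 31.9 h

Steady-state biomass mass balance: V·X·(1 + k_d·θ_c) = Y·Q·(S₀ − S)·θ_c, so V = 0.581 × 1580 × (1500 − 15.5) × 12.0 / [3460 × (1 + 0.104 × 12.0)] = 1.64×10^7 / 7778 = 2102 m³.
HRT = V/Q = 2102 m³ / 1580 m³·d⁻¹ = 1.331 d × 24 = 31.94 h.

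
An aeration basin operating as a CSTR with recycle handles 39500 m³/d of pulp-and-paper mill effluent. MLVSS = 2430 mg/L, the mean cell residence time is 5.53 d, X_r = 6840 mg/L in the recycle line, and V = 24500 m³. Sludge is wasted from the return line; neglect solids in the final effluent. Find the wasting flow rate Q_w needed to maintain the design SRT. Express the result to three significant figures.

Q_w ≈ 1570 m³/d

θ_c = V·X/(Q_w·X_r) when wasting from the recycle, so Q_w = V·X/(θ_c·X_r) = 24500 × 2430 / (5.53 × 6840) = 1574 m³/d.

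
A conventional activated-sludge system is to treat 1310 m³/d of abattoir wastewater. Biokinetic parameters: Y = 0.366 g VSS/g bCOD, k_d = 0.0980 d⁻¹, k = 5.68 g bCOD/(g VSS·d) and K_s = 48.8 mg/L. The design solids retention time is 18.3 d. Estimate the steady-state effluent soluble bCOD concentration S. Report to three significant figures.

Effluent substrate depends only on kinetics and SRT: S = K_s(1 + k_d θ_c) / [θ_c(Yk − k_d) − 1] = 48.8 × (1 + 0.0980 × 18.3) / [18.3 × (0.366 × 5.68 − 0.0980) − 1] = 136.3 / 35.25 = 3.867 mg/L.

S ≈ 3.87 mg/L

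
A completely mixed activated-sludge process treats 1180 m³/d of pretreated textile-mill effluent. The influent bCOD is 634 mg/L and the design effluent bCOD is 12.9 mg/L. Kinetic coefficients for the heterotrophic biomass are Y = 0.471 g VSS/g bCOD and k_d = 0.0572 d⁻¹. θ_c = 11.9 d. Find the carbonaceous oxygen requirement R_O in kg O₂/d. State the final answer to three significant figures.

Observed yield with endogenous decay: Y_obs = Y / (1 + k_d·θ_c) = 0.471 / (1 + 0.0572 × 11.9) = 0.471 / 1.681 = 0.2802 g VSS/g bCOD.
Substrate removed = Q·(S₀ − S) = 1180 m³/d × (634 − 12.9) g/m³ = 7.33×10^5 g/d = 732.9 kg/d.
P_X = Y_obs·Q·(S₀ − S) = 0.2802 × 732.9 = 205.4 kg VSS/d.
Carbonaceous O₂ demand = substrate oxidised − cell-mass equivalent = 732.9 − 1.42 × 205.4 = 441.2 kg O₂/d.

R_O ≈ 441 kg O₂/d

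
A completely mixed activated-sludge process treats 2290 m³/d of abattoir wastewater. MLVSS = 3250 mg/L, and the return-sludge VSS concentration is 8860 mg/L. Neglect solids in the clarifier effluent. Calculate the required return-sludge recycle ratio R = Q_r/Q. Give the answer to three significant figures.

Solids balance on the clarifier gives (1+R)X = R·X_r, so R = X/(X_r − X) = 3250 / (8860 − 3250) = 0.5793.

R ≈ 0.579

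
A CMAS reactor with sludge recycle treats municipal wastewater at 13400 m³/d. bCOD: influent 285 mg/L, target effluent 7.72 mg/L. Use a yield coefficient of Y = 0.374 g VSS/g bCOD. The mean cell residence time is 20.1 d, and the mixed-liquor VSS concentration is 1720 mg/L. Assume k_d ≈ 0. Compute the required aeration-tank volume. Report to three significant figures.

With k_d = 0 the design equation reduces to V = Y Q (S₀−S) θ_c / X = 0.374 × 13400 × (285 − 7.72) × 20.1 / 1720 = 16239 m³.

V ≈ 16200 m³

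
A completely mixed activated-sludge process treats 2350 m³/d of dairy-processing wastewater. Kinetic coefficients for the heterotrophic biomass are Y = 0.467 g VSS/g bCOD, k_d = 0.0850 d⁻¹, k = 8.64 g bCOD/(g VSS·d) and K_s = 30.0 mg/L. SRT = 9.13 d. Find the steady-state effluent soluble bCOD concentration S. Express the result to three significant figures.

S ≈ 1.52 mg/L

For a completely mixed reactor with recycle the Lawrence–McCarty relation gives S = K_s·(1 + k_d·θ_c) / [θ_c·(Y·k − k_d) − 1] = 30.0 × (1 + 0.0850 × 9.13) / [9.13 × (0.467 × 8.64 − 0.0850) − 1] = 53.28 / 35.06 = 1.520 mg/L.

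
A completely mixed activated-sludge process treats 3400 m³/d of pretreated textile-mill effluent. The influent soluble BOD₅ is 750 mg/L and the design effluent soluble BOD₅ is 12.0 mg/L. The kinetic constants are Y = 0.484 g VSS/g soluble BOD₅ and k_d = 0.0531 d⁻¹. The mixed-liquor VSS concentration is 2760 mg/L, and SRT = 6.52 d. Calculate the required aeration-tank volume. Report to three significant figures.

Rearranging the biomass balance for a CMAS with decay, V = Y·Q·ΔS·θ_c / [X·(1+k_d θ_c)] = 0.484 × 3400 × (750 − 12.0) × 6.52 / [2760 × (1 + 0.0531 × 6.52)] = 7.92×10^6 / 3716 = 2131 m³.

V ≈ 2130 m³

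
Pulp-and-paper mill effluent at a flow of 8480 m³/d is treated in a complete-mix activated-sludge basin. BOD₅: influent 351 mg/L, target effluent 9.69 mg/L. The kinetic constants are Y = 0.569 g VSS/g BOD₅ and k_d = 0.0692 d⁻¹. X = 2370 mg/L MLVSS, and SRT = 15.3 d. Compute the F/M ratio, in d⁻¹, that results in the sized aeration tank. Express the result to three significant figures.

From the SRT design equation V = Y Q (S₀−S) θ_c / [X (1 + k_d θ_c)] = 0.569 × 8480 × (351 − 9.69) × 15.3 / [2370 × (1 + 0.0692 × 15.3)] = 2.52×10^7 / 4879 = 5164 m³.
Food-to-microorganism ratio F/M = Q S₀ / (V X) = 8480 × 351 / (5164 × 2370) = 0.2432 d⁻¹.

F/M ≈ 0.243 d⁻¹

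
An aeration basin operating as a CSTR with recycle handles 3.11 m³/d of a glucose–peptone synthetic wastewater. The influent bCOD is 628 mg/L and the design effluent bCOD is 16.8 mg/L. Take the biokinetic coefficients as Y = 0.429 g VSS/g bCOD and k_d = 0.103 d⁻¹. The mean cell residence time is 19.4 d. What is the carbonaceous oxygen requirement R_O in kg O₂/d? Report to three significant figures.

R_O ≈ 1.51 kg O₂/d

The observed yield is Y_obs = Y/(1 + k_d·θ_c) = 0.429 / (1 + 0.103 × 19.4) = 0.429 / 2.998 = 0.1431 g VSS per g bCOD removed.
Substrate removed = Q·(S₀ − S) = 3.11 m³/d × (628 − 16.8) g/m³ = 1.9×10^3 g/d = 1.901 kg/d.
Biomass synthesised: P_X = Y_obs × 1.901 = 0.2720 kg VSS/d.
R_O = Q·ΔS − 1.42 P_X = 1.901 − 0.3862 = 1.515 kg O₂/d.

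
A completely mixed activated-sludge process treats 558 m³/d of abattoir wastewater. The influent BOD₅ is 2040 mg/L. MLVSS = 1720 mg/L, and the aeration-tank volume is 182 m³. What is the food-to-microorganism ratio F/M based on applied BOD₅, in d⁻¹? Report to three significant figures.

F/M = applied load / biomass = Q·S₀/(V·X) = 558 × 2040 / (182.0 × 1720) = 3.636 d⁻¹.

F/M ≈ 3.64 d⁻¹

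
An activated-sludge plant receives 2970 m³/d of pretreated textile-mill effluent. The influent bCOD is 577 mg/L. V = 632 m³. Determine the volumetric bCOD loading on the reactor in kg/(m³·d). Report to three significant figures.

L_v ≈ 2.71 kg bCOD/(m³·d)

L_v = Q S₀ / V = 2970 × 577 × 10⁻³ / 632.0 = 2.712 kg/(m³·d).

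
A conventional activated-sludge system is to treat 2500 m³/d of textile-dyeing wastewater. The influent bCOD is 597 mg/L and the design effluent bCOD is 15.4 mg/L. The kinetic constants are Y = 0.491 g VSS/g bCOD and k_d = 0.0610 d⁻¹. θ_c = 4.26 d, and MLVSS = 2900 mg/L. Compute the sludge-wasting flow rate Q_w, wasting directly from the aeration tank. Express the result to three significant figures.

Rearranging the biomass balance for a CMAS with decay, V = Y·Q·ΔS·θ_c / [X·(1+k_d θ_c)] = 0.491 × 2500 × (597 − 15.4) × 4.26 / [2900 × (1 + 0.0610 × 4.26)] = 3.04×10^6 / 3654 = 832.4 m³.
For wasting at MLVSS concentration, Q_w = V/θ_c = 832.4/4.26 = 195.4 m³/d.

Q_w ≈ 195 m³/d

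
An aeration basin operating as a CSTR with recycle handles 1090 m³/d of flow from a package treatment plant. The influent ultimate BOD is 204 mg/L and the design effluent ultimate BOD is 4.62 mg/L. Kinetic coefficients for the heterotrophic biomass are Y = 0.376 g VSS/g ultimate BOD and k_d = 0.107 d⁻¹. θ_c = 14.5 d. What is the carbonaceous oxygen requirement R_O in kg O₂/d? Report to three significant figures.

Observed yield with endogenous decay: Y_obs = Y / (1 + k_d·θ_c) = 0.376 / (1 + 0.107 × 14.5) = 0.376 / 2.551 = 0.1474 g VSS/g ultimate BOD.
Mass of ultimate BOD removed per day: Q(S₀ − S) = 1090 × 199.4 g/m³ = 217.3 kg/d.
P_X = Y_obs·Q·(S₀ − S) = 0.1474 × 217.3 = 32.03 kg VSS/d.
R_O = Q·ΔS − 1.42 P_X = 217.3 − 45.48 = 171.8 kg O₂/d.

R_O ≈ 172 kg O₂/d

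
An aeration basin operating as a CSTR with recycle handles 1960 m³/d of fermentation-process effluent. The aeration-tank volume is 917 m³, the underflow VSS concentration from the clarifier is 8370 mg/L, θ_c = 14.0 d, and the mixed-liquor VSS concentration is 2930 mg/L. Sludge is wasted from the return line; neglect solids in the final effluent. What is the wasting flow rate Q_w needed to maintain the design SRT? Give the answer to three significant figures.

Wasting from the return line (neglecting effluent solids): Q_w = V·X / (θ_c·X_r) = 917.0 × 2930 / (14.0 × 8370) = 22.93 m³/d.

Q_w ≈ 22.9 m³/d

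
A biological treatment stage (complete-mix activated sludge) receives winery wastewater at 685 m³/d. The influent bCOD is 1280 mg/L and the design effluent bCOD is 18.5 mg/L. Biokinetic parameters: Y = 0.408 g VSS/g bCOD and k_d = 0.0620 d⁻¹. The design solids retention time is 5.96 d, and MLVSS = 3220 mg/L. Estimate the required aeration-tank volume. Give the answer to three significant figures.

V ≈ 476 m³

Steady-state biomass mass balance: V·X·(1 + k_d·θ_c) = Y·Q·(S₀ − S)·θ_c, so V = 0.408 × 685 × (1280 − 18.5) × 5.96 / [3220 × (1 + 0.0620 × 5.96)] = 2.1×10^6 / 4410 = 476.5 m³.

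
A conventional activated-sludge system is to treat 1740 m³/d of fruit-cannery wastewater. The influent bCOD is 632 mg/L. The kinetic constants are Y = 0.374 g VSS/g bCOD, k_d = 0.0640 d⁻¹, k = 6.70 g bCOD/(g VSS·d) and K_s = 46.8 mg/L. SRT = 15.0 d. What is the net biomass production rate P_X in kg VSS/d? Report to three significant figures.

Effluent substrate depends only on kinetics and SRT: S = K_s(1 + k_d θ_c) / [θ_c(Yk − k_d) − 1] = 46.8 × (1 + 0.0640 × 15.0) / [15.0 × (0.374 × 6.70 − 0.0640) − 1] = 91.73 / 35.63 = 2.575 mg/L.
Observed yield with endogenous decay: Y_obs = Y / (1 + k_d·θ_c) = 0.374 / (1 + 0.0640 × 15.0) = 0.374 / 1.960 = 0.1908 g VSS/g bCOD.
ΔS = 632 − 2.57 = 629.4 mg/L, so the substrate removal rate is 1740 × 629.4/1000 = 1095 kg bCOD/d.
Biomass produced: P_X = Y_obs·Q·ΔS = 0.1908 × 1095 ≈ 209.0 kg VSS/d.

P_X ≈ 209 kg VSS/d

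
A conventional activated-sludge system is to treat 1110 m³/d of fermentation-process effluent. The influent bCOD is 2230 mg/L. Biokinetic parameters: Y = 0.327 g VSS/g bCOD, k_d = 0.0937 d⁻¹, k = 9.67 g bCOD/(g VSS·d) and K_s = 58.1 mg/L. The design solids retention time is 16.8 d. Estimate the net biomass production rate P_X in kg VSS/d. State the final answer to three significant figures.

P_X ≈ 314 kg VSS/d

Effluent substrate depends only on kinetics and SRT: S = K_s(1 + k_d θ_c) / [θ_c(Yk − k_d) − 1] = 58.1 × (1 + 0.0937 × 16.8) / [16.8 × (0.327 × 9.67 − 0.0937) − 1] = 149.6 / 50.55 = 2.959 mg/L.
Observed yield with endogenous decay: Y_obs = Y / (1 + k_d·θ_c) = 0.327 / (1 + 0.0937 × 16.8) = 0.327 / 2.574 = 0.1270 g VSS/g bCOD.
Mass of bCOD removed per day: Q(S₀ − S) = 1110 × 2227 g/m³ = 2472 kg/d.
Biomass produced: P_X = Y_obs·Q·ΔS = 0.1270 × 2472 ≈ 314.0 kg VSS/d.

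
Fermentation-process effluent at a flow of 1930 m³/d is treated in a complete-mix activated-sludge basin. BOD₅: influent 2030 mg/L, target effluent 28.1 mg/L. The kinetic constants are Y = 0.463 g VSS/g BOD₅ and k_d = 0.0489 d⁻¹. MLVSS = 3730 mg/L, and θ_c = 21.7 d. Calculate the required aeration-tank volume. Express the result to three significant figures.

Rearranging the biomass balance for a CMAS with decay, V = Y·Q·ΔS·θ_c / [X·(1+k_d θ_c)] = 0.463 × 1930 × (2030 − 28.1) × 21.7 / [3730 × (1 + 0.0489 × 21.7)] = 3.88×10^7 / 7688 = 5049 m³.

V ≈ 5050 m³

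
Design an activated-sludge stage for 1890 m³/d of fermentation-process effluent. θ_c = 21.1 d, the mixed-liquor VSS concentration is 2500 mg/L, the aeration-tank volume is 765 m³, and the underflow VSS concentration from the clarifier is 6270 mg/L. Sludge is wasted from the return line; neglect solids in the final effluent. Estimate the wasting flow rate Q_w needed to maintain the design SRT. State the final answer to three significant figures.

θ_c = V·X/(Q_w·X_r) when wasting from the recycle, so Q_w = V·X/(θ_c·X_r) = 765.0 × 2500 / (21.1 × 6270) = 14.46 m³/d.

Q_w ≈ 14.5 m³/d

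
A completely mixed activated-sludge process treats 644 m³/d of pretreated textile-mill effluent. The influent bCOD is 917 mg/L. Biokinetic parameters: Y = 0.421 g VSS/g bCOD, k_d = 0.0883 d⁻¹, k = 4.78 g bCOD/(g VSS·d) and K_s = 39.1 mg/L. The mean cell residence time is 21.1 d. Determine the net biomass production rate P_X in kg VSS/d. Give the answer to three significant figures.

P_X ≈ 86.6 kg VSS/d

Effluent substrate depends only on kinetics and SRT: S = K_s(1 + k_d θ_c) / [θ_c(Yk − k_d) − 1] = 39.1 × (1 + 0.0883 × 21.1) / [21.1 × (0.421 × 4.78 − 0.0883) − 1] = 111.9 / 39.60 = 2.827 mg/L.
Observed yield with endogenous decay: Y_obs = Y / (1 + k_d·θ_c) = 0.421 / (1 + 0.0883 × 21.1) = 0.421 / 2.863 = 0.1470 g VSS/g bCOD.
Q·(S₀ − S) = 644 × (917 − 2.83) × 10⁻³ = 588.7 kg/d removed.
Net biomass production P_X = Y_obs × Q·(S₀ − S) = 0.1470 × 588.7 = 86.57 kg VSS/d.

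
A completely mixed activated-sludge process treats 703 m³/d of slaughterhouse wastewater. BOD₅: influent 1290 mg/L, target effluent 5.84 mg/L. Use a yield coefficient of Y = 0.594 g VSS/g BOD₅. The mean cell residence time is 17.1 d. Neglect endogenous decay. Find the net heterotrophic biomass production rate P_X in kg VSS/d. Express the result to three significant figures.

P_X ≈ 536 kg VSS/d

No decay correction is needed, so Y_obs = Y = 0.594.
Mass of BOD₅ removed per day: Q(S₀ − S) = 703 × 1284 g/m³ = 902.8 kg/d.
Net biomass production P_X = Y_obs × Q·(S₀ − S) = 0.5940 × 902.8 = 536.2 kg VSS/d.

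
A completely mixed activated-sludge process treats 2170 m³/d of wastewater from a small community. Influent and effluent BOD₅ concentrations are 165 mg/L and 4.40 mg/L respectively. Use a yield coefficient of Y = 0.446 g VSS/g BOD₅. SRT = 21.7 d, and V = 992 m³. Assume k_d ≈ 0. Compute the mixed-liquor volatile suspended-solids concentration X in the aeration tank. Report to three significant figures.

Without decay, X = Y Q (S₀−S) θ_c / V = 0.446 × 2170 × (165 − 4.40) × 21.7 / 992 = 3400 mg/L.

X ≈ 3400 mg/L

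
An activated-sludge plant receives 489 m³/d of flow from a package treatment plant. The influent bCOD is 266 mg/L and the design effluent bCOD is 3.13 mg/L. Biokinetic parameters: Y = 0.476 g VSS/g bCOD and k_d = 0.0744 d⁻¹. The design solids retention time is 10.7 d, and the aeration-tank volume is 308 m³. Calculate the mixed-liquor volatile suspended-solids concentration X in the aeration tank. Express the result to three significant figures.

From V·X·(1 + k_d·θ_c) = Y·Q·(S₀ − S)·θ_c: X = 0.476 × 489 × (266 − 3.13) × 10.7 / [308 × (1 + 0.0744 × 10.7)] = 1183 mg/L.

X ≈ 1180 mg/L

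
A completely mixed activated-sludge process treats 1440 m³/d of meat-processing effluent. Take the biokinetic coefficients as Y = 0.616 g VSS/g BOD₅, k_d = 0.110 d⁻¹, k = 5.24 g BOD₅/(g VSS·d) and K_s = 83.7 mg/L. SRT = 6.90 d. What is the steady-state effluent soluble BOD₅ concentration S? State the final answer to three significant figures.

From the Monod/SRT balance for a CMAS, S = K_s·(1+k_d θ_c)/[θ_c·(Y k − k_d) − 1] = 83.7 × (1 + 0.110 × 6.90) / [6.90 × (0.616 × 5.24 − 0.110) − 1] = 147.2 / 20.51 = 7.177 mg/L.

S ≈ 7.18 mg/L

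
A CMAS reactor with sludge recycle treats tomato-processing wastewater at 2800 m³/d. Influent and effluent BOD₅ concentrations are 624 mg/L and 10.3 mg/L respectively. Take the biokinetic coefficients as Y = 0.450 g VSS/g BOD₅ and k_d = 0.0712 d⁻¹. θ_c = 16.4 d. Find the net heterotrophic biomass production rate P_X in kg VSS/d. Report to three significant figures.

P_X ≈ 357 kg VSS/d

The observed yield is Y_obs = Y/(1 + k_d·θ_c) = 0.450 / (1 + 0.0712 × 16.4) = 0.450 / 2.168 = 0.2076 g VSS per g BOD₅ removed.
ΔS = 624 − 10.3 = 613.7 mg/L, so the substrate removal rate is 2800 × 613.7/1000 = 1718 kg BOD₅/d.
So the net sludge growth is P_X = 0.2076 × 1718 = 356.7 kg VSS/d.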